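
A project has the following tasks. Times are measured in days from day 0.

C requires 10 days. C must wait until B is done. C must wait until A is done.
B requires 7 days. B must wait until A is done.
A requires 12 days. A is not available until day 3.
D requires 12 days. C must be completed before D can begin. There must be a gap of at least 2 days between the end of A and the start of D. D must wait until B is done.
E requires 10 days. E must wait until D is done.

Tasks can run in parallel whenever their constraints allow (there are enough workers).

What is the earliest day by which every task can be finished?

A waits on its own release at day 3, so it starts at day 3 and finishes at 3 + 12 = day 15.
B waits on A (finishes day 15), so it starts at day 15 and finishes at 15 + 7 = day 22.
C needs all of B (finishes day 22); A (finishes day 15). That puts its earliest start at day 22; it finishes at 22 + 10 = day 32.
D needs all of C (finishes day 32); A (finishes day 15, plus 2-day gap → day 17); B (finishes day 22). That puts its earliest start at day 32; it finishes at 32 + 12 = day 44.
After D (finishes day 44), E can start at day 44 and finishes at day 54.
All tasks are finished once the last one completes. Finish times: A at 15, B at 22, C at 32, D at 44, E at 54. The latest is day 54.

54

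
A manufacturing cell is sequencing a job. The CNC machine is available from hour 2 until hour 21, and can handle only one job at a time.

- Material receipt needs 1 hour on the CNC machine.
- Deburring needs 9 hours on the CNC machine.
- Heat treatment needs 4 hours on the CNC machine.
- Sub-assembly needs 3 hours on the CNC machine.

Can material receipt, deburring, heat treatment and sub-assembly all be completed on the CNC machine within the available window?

Yes

The CNC machine window is 21 − 2 = 19 hours.
Running back to back, the jobs need 1 + 9 + 4 + 3 = 17 hours on the CNC machine.
Since 17 ≤ 19, they fit within the window.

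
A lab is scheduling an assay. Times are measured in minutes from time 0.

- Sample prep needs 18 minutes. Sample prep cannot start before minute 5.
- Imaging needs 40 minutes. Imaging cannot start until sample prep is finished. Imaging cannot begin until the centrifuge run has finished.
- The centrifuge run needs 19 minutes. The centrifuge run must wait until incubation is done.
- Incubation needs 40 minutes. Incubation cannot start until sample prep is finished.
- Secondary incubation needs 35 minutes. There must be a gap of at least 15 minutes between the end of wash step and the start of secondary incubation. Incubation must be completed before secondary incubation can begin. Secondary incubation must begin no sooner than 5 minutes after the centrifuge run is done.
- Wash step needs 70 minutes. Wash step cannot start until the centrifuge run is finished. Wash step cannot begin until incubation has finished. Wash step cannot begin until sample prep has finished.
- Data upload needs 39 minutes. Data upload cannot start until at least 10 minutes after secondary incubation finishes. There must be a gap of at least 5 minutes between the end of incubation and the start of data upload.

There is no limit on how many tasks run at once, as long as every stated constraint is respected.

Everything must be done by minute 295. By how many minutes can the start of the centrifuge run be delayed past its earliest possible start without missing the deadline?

44

After its own release at minute 5, sample prep can start at minute 5 and finishes at minute 23.
Incubation cannot begin until sample prep (finishes minute 23). It runs from minute 23 to 23 + 40 = minute 63.
After incubation (finishes minute 63), the centrifuge run can start at minute 63 and finishes at minute 82.

Working backward from the deadline:
Data upload must finish by minute 295; it takes 39 minutes, so it must start by 295 − 39 = minute 256.
Secondary incubation feeds into data upload (must start by minute 256, minus 10-minute gap → minute 246); so secondary incubation must finish by minute 246 and therefore start by minute 211.
Wash step must finish before secondary incubation (must start by minute 211, minus 15-minute gap → minute 196). With a 70-minute duration, wash step must start by 196 − 70 = minute 126.
Imaging must finish by minute 295; it takes 40 minutes, so it must start by 295 − 40 = minute 255.
The centrifuge run feeds wash step (must start by minute 126); secondary incubation (must start by minute 211, minus 5-minute gap → minute 206); imaging (must start by minute 255). Taking the minimum, the centrifuge run must finish by minute 126 and start by 126 − 19 = minute 107.
So the centrifuge run can start as early as minute 63 and as late as minute 107, giving 107 − 63 = 44 minutes of slack.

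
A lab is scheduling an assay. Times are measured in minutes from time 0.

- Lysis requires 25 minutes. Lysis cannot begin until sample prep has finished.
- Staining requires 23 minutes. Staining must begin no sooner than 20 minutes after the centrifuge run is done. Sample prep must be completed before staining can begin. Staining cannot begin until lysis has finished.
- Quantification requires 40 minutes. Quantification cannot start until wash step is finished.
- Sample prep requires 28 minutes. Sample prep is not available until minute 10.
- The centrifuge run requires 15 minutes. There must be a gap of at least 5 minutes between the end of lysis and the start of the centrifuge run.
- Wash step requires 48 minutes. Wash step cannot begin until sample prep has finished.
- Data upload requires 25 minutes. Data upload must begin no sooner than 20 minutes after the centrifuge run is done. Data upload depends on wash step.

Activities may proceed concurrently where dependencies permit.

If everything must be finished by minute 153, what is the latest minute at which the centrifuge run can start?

93

Staining must finish by minute 153; it takes 23 minutes, so it must start by 153 − 23 = minute 130.
Data upload must finish by minute 153; it takes 25 minutes, so it must start by 153 − 25 = minute 128.
For the centrifuge run: staining (must start by minute 130, minus 20-minute gap → minute 110); data upload (must start by minute 128, minus 20-minute gap → minute 108). The most restrictive is minute 108; with a 15-minute duration, the centrifuge run must start by minute 93.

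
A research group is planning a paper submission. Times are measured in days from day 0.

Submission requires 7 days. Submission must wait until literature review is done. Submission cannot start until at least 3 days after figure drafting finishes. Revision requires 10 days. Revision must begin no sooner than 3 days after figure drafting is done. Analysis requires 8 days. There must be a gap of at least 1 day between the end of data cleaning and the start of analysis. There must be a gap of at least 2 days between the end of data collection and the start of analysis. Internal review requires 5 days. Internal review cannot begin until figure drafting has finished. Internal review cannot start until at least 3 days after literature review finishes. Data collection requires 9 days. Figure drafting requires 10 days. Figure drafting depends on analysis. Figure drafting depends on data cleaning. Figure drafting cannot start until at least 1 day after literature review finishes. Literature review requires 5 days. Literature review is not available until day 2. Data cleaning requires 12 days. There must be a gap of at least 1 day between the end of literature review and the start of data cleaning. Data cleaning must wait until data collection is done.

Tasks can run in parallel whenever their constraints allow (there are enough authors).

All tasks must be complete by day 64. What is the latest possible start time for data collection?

To finish by day 64, internal review (duration 5) must start no later than day 59.
Revision has no dependents, so it just needs to finish by day 64. Starting by 64 − 10 = day 54 achieves that.
Nothing follows submission; the deadline of day 64 is its only limit. It must start by 64 − 7 = day 57.
Figure drafting must finish in time for internal review (must start by day 59); revision (must start by day 54, minus 3-day gap → day 51); submission (must start by day 57, minus 3-day gap → day 54). The tightest is day 51, so figure drafting must start by 51 − 10 = day 41.
Analysis has to be done before figure drafting (must start by day 41). That means finishing by day 41, i.e. starting by 41 − 8 = day 33.
Data cleaning has several dependents: analysis (must start by day 33, minus 1-day gap → day 32); figure drafting (must start by day 41). The earliest of those limits is day 32, so data cleaning must start by 32 − 12 = day 20.
Data collection has several dependents: data cleaning (must start by day 20); analysis (must start by day 33, minus 2-day gap → day 31). The earliest of those limits is day 20, so data collection must start by 20 − 9 = day 11.

11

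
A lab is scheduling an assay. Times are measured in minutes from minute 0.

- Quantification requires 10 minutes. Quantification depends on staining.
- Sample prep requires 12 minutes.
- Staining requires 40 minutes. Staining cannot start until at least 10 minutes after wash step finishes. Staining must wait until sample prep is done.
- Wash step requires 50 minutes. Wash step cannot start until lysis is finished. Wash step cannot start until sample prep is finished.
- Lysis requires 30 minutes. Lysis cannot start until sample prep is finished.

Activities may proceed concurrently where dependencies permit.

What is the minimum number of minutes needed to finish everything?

Sample prep can start immediately at minute 0; it finishes at minute 12.
Lysis waits on sample prep (finishes minute 12), so it starts at minute 12 and finishes at 12 + 30 = minute 42.
Wash step has to wait for lysis (finishes minute 42); sample prep (finishes minute 12). The latest of these is minute 42, so wash step runs minute 42 to 42 + 50 = minute 92.
Staining has to wait for wash step (finishes minute 92, plus 10-minute gap → minute 102); sample prep (finishes minute 12). The latest of these is minute 102, so staining runs minute 102 to 102 + 40 = minute 142.
After staining (finishes minute 142), quantification can start at minute 142 and finishes at minute 152.
All tasks are finished once the last one completes. Finish times: Sample prep at 12, Lysis at 42, Wash step at 92, Staining at 142, Quantification at 152. The latest is minute 152.

152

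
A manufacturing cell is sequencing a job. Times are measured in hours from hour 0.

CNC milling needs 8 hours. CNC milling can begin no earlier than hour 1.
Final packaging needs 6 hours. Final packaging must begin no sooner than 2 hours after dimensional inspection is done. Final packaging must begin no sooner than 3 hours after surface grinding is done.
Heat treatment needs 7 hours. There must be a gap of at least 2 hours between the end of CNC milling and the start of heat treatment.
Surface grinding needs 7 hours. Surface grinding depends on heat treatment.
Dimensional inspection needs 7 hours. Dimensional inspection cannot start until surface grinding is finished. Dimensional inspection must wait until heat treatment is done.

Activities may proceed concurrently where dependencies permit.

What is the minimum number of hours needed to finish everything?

CNC milling waits on its own release at hour 1, so it starts at hour 1 and finishes at 1 + 8 = hour 9.
After CNC milling (finishes hour 9, plus 2-hour gap → hour 11), heat treatment can start at hour 11 and finishes at hour 18.
Surface grinding cannot begin until heat treatment (finishes hour 18). It runs from hour 18 to 18 + 7 = hour 25.
Dimensional inspection cannot start until surface grinding (finishes hour 25); heat treatment (finishes hour 18). The controlling bound is hour 25, so dimensional inspection finishes at 25 + 7 = hour 32.
Final packaging has to wait for dimensional inspection (finishes hour 32, plus 2-hour gap → hour 34); surface grinding (finishes hour 25, plus 3-hour gap → hour 28). The latest of these is hour 34, so final packaging runs hour 34 to 34 + 6 = hour 40.
All tasks are finished once the last one completes. Finish times: CNC milling at 9, Heat treatment at 18, Surface grinding at 25, Dimensional inspection at 32, Final packaging at 40. The latest is hour 40.

40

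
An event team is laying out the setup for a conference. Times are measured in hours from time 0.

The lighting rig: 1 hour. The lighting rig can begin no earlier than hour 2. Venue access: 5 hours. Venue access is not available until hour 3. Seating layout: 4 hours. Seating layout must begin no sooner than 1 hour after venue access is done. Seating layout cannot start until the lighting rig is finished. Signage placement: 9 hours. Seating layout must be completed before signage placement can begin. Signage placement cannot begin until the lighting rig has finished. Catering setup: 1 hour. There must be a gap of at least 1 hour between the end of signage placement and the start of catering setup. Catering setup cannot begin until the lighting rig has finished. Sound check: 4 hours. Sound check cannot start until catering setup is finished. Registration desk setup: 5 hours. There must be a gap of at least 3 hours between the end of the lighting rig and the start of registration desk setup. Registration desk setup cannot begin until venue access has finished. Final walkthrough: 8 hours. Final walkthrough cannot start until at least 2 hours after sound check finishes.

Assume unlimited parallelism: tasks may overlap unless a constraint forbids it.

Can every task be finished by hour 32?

No

The lighting rig cannot begin until its own release at hour 2. It runs from hour 2 to 2 + 1 = hour 3.
Venue access waits on its own release at hour 3, so it starts at hour 3 and finishes at 3 + 5 = hour 8.
Registration desk setup needs all of the lighting rig (finishes hour 3, plus 3-hour gap → hour 6); venue access (finishes hour 8). That puts its earliest start at hour 8; it finishes at 8 + 5 = hour 13.
Seating layout cannot start until venue access (finishes hour 8, plus 1-hour gap → hour 9); the lighting rig (finishes hour 3). The controlling bound is hour 9, so seating layout finishes at 9 + 4 = hour 13.
For signage placement: seating layout (finishes hour 13); the lighting rig (finishes hour 3). Taking the maximum gives a start of hour 13, and it finishes at 13 + 9 = hour 22.
Catering setup has to wait for signage placement (finishes hour 22, plus 1-hour gap → hour 23); the lighting rig (finishes hour 3). The latest of these is hour 23, so catering setup runs hour 23 to 23 + 1 = hour 24.
After catering setup (finishes hour 24), sound check can start at hour 24 and finishes at hour 28.
After sound check (finishes hour 28, plus 2-hour gap → hour 30), final walkthrough can start at hour 30 and finishes at hour 38.
The earliest everything can be done is hour 38, which is after the deadline of 32, so it is not possible.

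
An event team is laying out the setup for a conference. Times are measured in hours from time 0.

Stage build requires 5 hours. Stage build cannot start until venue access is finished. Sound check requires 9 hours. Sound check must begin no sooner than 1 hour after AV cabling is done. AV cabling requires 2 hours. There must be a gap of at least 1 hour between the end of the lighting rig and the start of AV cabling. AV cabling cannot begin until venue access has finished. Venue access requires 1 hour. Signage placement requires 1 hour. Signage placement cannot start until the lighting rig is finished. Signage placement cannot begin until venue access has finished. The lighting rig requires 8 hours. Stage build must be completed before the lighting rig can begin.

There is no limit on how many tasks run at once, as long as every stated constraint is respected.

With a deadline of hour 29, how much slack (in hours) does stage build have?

Nothing blocks venue access, so it runs from hour 0 to hour 1.
Stage build cannot begin until venue access (finishes hour 1). It runs from hour 1 to 1 + 5 = hour 6.

Working backward from the deadline:
To finish by hour 29, sound check (duration 9) must start no later than hour 20.
Since sound check (must start by hour 20, minus 1-hour gap → hour 19) depends on it, AV cabling must finish by hour 19. Backing off its 2-hour duration gives a latest start of hour 17.
Signage placement has no dependents, so it just needs to finish by hour 29. Starting by 29 − 1 = hour 28 achieves that.
The lighting rig has several dependents: AV cabling (must start by hour 17, minus 1-hour gap → hour 16); signage placement (must start by hour 28). The earliest of those limits is hour 16, so the lighting rig must start by 16 − 8 = hour 8.
Stage build has to be done before the lighting rig (must start by hour 8). That means finishing by hour 8, i.e. starting by 8 − 5 = hour 3.
So stage build can start as early as hour 1 and as late as hour 3, giving 3 − 1 = 2 hours of slack.

2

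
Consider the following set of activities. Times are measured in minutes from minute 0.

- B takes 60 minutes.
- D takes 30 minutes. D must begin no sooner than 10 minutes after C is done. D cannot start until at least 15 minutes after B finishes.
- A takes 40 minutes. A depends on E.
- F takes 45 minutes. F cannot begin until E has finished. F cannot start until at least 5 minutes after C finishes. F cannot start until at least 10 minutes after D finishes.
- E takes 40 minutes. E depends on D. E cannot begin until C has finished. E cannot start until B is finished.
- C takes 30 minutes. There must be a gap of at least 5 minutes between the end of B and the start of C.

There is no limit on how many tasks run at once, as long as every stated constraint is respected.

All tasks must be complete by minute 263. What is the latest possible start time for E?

178

To finish by minute 263, A (duration 40) must start no later than minute 223.
To finish by minute 263, F (duration 45) must start no later than minute 218.
E has several dependents: A (must start by minute 223); F (must start by minute 218). The earliest of those limits is minute 218, so E must start by 218 − 40 = minute 178.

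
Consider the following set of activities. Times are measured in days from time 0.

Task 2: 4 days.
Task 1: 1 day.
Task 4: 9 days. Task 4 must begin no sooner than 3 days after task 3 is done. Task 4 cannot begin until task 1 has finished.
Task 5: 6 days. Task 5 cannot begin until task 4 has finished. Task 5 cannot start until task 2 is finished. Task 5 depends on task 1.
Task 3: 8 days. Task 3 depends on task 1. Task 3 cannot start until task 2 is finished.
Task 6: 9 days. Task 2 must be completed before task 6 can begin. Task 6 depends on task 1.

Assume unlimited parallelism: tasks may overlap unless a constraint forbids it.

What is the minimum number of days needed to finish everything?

Task 2 has no prerequisites, so it starts at day 0 and finishes at day 4.
Nothing blocks task 1, so it runs from day 0 to day 1.
Task 6 needs all of task 2 (finishes day 4); task 1 (finishes day 1). That puts its earliest start at day 4; it finishes at 4 + 9 = day 13.
Task 3 needs all of task 1 (finishes day 1); task 2 (finishes day 4). That puts its earliest start at day 4; it finishes at 4 + 8 = day 12.
For task 4: task 3 (finishes day 12, plus 3-day gap → day 15); task 1 (finishes day 1). Taking the maximum gives a start of day 15, and it finishes at 15 + 9 = day 24.
Task 5 has to wait for task 4 (finishes day 24); task 2 (finishes day 4); task 1 (finishes day 1). The latest of these is day 24, so task 5 runs day 24 to 24 + 6 = day 30.
All tasks are finished once the last one completes. Finish times: Task 1 at 1, Task 2 at 4, Task 3 at 12, Task 4 at 24, Task 5 at 30, Task 6 at 13. The latest is day 30.

30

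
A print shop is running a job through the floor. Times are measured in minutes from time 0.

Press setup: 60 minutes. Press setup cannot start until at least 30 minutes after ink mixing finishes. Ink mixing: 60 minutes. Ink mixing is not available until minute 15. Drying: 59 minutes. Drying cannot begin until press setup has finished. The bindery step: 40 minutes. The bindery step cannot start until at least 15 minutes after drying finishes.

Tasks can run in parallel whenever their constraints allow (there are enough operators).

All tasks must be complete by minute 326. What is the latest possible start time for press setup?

152

The bindery step has no dependents, so it just needs to finish by minute 326. Starting by 326 − 40 = minute 286 achieves that.
Since the bindery step (must start by minute 286, minus 15-minute gap → minute 271) depends on it, drying must finish by minute 271. Backing off its 59-minute duration gives a latest start of minute 212.
Press setup has to be done before drying (must start by minute 212). That means finishing by minute 212, i.e. starting by 212 − 60 = minute 152.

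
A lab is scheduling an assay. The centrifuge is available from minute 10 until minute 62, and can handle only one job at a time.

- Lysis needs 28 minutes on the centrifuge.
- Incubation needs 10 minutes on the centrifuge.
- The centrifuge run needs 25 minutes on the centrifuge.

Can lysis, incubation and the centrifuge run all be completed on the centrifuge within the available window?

The centrifuge window is 62 − 10 = 52 minutes.
Running back to back, the jobs need 28 + 10 + 25 = 63 minutes on the centrifuge.
Since 63 > 52, they cannot all fit.

No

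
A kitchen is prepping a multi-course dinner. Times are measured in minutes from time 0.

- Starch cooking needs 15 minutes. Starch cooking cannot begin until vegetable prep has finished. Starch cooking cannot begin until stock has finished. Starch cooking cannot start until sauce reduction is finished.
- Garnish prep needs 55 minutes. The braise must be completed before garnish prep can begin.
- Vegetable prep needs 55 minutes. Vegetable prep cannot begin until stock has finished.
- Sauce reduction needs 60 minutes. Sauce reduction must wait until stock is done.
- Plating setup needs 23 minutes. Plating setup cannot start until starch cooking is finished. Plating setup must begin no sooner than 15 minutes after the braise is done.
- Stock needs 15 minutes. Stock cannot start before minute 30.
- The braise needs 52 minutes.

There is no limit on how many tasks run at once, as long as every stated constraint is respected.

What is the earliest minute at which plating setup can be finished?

143

The braise has no prerequisites, so it starts at minute 0 and finishes at minute 52.
Stock waits on its own release at minute 30, so it starts at minute 30 and finishes at 30 + 15 = minute 45.
Sauce reduction cannot begin until stock (finishes minute 45). It runs from minute 45 to 45 + 60 = minute 105.
Vegetable prep waits on stock (finishes minute 45), so it starts at minute 45 and finishes at 45 + 55 = minute 100.
Starch cooking needs all of vegetable prep (finishes minute 100); stock (finishes minute 45); sauce reduction (finishes minute 105). That puts its earliest start at minute 105; it finishes at 105 + 15 = minute 120.
Plating setup has to wait for starch cooking (finishes minute 120); the braise (finishes minute 52, plus 15-minute gap → minute 67). The latest of these is minute 120, so plating setup runs minute 120 to 120 + 23 = minute 143.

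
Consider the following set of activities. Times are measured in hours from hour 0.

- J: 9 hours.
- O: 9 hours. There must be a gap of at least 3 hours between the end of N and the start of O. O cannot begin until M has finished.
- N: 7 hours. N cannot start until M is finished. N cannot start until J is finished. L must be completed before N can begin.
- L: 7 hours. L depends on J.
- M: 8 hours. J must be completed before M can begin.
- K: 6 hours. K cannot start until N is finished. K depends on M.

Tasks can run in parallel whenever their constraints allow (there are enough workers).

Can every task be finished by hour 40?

Yes

J can start immediately at hour 0; it finishes at hour 9.
After J (finishes hour 9), M can start at hour 9 and finishes at hour 17.
L cannot begin until J (finishes hour 9). It runs from hour 9 to 9 + 7 = hour 16.
N cannot start until M (finishes hour 17); J (finishes hour 9); L (finishes hour 16). The controlling bound is hour 17, so N finishes at 17 + 7 = hour 24.
O cannot start until N (finishes hour 24, plus 3-hour gap → hour 27); M (finishes hour 17). The controlling bound is hour 27, so O finishes at 27 + 9 = hour 36.
For K: N (finishes hour 24); M (finishes hour 17). Taking the maximum gives a start of hour 24, and it finishes at 24 + 6 = hour 30.
Every task is finished by hour 36, which is no later than the deadline of 40, so the schedule is feasible.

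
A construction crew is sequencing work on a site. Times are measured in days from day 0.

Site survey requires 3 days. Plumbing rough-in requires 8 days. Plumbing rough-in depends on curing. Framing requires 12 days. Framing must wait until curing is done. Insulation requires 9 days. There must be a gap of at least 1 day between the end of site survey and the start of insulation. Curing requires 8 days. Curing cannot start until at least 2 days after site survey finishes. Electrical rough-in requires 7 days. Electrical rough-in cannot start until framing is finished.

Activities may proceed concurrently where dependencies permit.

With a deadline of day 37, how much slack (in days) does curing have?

Site survey has no prerequisites, so it starts at day 0 and finishes at day 3.
Curing waits on site survey (finishes day 3, plus 2-day gap → day 5), so it starts at day 5 and finishes at 5 + 8 = day 13.

Working backward from the deadline:
Nothing follows electrical rough-in; the deadline of day 37 is its only limit. It must start by 37 − 7 = day 30.
Since electrical rough-in (must start by day 30) depends on it, framing must finish by day 30. Backing off its 12-day duration gives a latest start of day 18.
Plumbing rough-in has no dependents, so it just needs to finish by day 37. Starting by 37 − 8 = day 29 achieves that.
Curing has several dependents: framing (must start by day 18); plumbing rough-in (must start by day 29). The earliest of those limits is day 18, so curing must start by 18 − 8 = day 10.
So curing can start as early as day 5 and as late as day 10, giving 10 − 5 = 5 days of slack.

5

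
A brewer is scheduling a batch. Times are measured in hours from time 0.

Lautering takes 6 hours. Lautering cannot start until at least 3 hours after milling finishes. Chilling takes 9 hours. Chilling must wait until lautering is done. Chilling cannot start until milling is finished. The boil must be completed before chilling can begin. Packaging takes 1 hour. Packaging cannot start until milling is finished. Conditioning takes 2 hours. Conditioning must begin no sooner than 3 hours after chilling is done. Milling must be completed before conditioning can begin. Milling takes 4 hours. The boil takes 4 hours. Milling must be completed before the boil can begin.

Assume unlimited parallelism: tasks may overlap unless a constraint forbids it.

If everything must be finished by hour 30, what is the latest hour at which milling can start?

To finish by hour 30, conditioning (duration 2) must start no later than hour 28.
Chilling feeds into conditioning (must start by hour 28, minus 3-hour gap → hour 25); so chilling must finish by hour 25 and therefore start by hour 16.
Since chilling (must start by hour 16) depends on it, lautering must finish by hour 16. Backing off its 6-hour duration gives a latest start of hour 10.
Since chilling (must start by hour 16) depends on it, the boil must finish by hour 16. Backing off its 4-hour duration gives a latest start of hour 12.
Packaging must finish by hour 30; it takes 1 hour, so it must start by 30 − 1 = hour 29.
Milling has several dependents: lautering (must start by hour 10, minus 3-hour gap → hour 7); the boil (must start by hour 12); chilling (must start by hour 16); conditioning (must start by hour 28); packaging (must start by hour 29). The earliest of those limits is hour 7, so milling must start by 7 − 4 = hour 3.

3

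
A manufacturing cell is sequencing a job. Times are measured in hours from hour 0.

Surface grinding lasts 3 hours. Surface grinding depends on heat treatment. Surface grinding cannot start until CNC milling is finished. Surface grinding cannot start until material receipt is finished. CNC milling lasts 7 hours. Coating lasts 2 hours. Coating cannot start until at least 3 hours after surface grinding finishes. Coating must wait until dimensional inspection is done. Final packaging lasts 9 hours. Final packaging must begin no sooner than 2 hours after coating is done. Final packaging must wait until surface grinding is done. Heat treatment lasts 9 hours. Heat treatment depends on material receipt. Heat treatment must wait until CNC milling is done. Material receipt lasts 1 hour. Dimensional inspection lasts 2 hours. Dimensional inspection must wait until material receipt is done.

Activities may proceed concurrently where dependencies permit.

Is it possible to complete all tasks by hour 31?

No

CNC milling has no prerequisites, so it starts at hour 0 and finishes at hour 7.
Nothing blocks material receipt, so it runs from hour 0 to hour 1.
After material receipt (finishes hour 1), dimensional inspection can start at hour 1 and finishes at hour 3.
Heat treatment cannot start until material receipt (finishes hour 1); CNC milling (finishes hour 7). The controlling bound is hour 7, so heat treatment finishes at 7 + 9 = hour 16.
Surface grinding has to wait for heat treatment (finishes hour 16); CNC milling (finishes hour 7); material receipt (finishes hour 1). The latest of these is hour 16, so surface grinding runs hour 16 to 16 + 3 = hour 19.
Coating cannot start until surface grinding (finishes hour 19, plus 3-hour gap → hour 22); dimensional inspection (finishes hour 3). The controlling bound is hour 22, so coating finishes at 22 + 2 = hour 24.
Final packaging needs all of coating (finishes hour 24, plus 2-hour gap → hour 26); surface grinding (finishes hour 19). That puts its earliest start at hour 26; it finishes at 26 + 9 = hour 35.
The earliest everything can be done is hour 35, which is after the deadline of 31, so it is not possible.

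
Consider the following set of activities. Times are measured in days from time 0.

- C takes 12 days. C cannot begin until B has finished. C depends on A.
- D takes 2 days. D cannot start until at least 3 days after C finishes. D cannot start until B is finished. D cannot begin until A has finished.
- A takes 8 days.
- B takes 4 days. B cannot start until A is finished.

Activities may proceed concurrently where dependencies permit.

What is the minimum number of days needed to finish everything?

A can start immediately at day 0; it finishes at day 8.
B waits on A (finishes day 8), so it starts at day 8 and finishes at 8 + 4 = day 12.
For C: B (finishes day 12); A (finishes day 8). Taking the maximum gives a start of day 12, and it finishes at 12 + 12 = day 24.
For D: C (finishes day 24, plus 3-day gap → day 27); B (finishes day 12); A (finishes day 8). Taking the maximum gives a start of day 27, and it finishes at 27 + 2 = day 29.
All tasks are finished once the last one completes. Finish times: A at 8, B at 12, C at 24, D at 29. The latest is day 29.

29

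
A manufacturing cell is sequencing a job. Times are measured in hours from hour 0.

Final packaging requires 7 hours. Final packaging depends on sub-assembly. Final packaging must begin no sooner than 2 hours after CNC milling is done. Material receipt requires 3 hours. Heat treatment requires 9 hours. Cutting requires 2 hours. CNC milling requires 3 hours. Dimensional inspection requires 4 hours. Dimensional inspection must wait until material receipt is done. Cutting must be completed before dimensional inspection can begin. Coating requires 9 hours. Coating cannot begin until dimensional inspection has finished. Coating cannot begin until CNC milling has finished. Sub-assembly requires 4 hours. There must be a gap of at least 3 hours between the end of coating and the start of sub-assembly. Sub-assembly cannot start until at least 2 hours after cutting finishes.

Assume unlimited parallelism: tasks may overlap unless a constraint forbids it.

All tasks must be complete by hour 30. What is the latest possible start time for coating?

Final packaging has no dependents, so it just needs to finish by hour 30. Starting by 30 − 7 = hour 23 achieves that.
Sub-assembly feeds into final packaging (must start by hour 23); so sub-assembly must finish by hour 23 and therefore start by hour 19.
Coating has to be done before sub-assembly (must start by hour 19, minus 3-hour gap → hour 16). That means finishing by hour 16, i.e. starting by 16 − 9 = hour 7.

7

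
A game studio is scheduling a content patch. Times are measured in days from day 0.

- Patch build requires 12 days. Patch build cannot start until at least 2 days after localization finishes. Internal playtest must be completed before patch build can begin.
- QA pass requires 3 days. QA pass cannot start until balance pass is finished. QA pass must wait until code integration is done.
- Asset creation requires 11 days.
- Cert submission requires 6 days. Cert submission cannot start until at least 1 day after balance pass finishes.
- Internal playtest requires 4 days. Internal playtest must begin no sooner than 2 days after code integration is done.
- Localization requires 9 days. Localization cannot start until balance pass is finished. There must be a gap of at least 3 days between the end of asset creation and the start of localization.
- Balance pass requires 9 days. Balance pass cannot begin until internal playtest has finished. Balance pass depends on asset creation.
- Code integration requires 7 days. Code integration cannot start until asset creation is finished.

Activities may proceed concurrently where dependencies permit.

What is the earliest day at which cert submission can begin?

34

Asset creation can start immediately at day 0; it finishes at day 11.
After asset creation (finishes day 11), code integration can start at day 11 and finishes at day 18.
Internal playtest waits on code integration (finishes day 18, plus 2-day gap → day 20), so it starts at day 20 and finishes at 20 + 4 = day 24.
For balance pass: internal playtest (finishes day 24); asset creation (finishes day 11). Taking the maximum gives a start of day 24, and it finishes at 24 + 9 = day 33.
Cert submission waits on balance pass (finishes day 33, plus 1-day gap → day 34), so the earliest it can start is day 34.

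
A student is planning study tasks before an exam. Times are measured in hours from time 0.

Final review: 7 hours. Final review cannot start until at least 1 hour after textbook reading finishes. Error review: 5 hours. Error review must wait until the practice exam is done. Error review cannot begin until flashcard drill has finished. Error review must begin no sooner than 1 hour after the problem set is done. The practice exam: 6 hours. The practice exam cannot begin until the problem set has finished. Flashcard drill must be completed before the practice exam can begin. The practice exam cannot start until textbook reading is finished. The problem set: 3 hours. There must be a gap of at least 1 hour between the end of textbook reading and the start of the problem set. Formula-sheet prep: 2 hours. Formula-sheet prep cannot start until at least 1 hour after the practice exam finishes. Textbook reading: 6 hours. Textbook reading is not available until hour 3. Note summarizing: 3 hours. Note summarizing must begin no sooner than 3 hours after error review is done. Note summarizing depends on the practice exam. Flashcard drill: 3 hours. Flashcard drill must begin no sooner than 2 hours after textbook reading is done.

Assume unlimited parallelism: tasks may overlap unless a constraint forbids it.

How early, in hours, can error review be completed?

25

After its own release at hour 3, textbook reading can start at hour 3 and finishes at hour 9.
Flashcard drill cannot begin until textbook reading (finishes hour 9, plus 2-hour gap → hour 11). It runs from hour 11 to 11 + 3 = hour 14.
The problem set waits on textbook reading (finishes hour 9, plus 1-hour gap → hour 10), so it starts at hour 10 and finishes at 10 + 3 = hour 13.
For the practice exam: the problem set (finishes hour 13); flashcard drill (finishes hour 14); textbook reading (finishes hour 9). Taking the maximum gives a start of hour 14, and it finishes at 14 + 6 = hour 20.
For error review: the practice exam (finishes hour 20); flashcard drill (finishes hour 14); the problem set (finishes hour 13, plus 1-hour gap → hour 14). Taking the maximum gives a start of hour 20, and it finishes at 20 + 5 = hour 25.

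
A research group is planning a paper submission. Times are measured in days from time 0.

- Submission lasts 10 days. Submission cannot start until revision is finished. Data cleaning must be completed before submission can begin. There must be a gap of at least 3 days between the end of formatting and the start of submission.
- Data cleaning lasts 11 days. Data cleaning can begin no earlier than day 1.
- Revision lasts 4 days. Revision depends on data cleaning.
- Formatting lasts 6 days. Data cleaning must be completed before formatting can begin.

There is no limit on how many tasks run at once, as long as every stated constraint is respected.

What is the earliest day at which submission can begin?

21

Data cleaning cannot begin until its own release at day 1. It runs from day 1 to 1 + 11 = day 12.
Formatting cannot begin until data cleaning (finishes day 12). It runs from day 12 to 12 + 6 = day 18.
After data cleaning (finishes day 12), revision can start at day 12 and finishes at day 16.
Submission waits on revision (finishes day 16); data cleaning (finishes day 12); formatting (finishes day 18, plus 3-day gap → day 21). The latest of these is day 21, which is the earliest submission can start.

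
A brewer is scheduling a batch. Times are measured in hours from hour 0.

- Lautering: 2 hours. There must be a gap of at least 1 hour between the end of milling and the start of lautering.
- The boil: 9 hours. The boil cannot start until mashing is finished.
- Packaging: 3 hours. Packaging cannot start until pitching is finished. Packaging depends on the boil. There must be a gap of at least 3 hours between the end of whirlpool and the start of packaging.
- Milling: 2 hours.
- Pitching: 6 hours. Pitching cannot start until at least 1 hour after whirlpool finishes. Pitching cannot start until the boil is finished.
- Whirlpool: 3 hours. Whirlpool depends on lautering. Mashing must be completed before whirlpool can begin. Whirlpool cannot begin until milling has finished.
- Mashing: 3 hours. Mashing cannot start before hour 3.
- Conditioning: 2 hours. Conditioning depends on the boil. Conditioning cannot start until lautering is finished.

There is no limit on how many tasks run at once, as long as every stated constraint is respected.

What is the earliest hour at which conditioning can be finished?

17

Mashing cannot begin until its own release at hour 3. It runs from hour 3 to 3 + 3 = hour 6.
After mashing (finishes hour 6), the boil can start at hour 6 and finishes at hour 15.
Milling can start immediately at hour 0; it finishes at hour 2.
Lautering waits on milling (finishes hour 2, plus 1-hour gap → hour 3), so it starts at hour 3 and finishes at 3 + 2 = hour 5.
Conditioning needs all of the boil (finishes hour 15); lautering (finishes hour 5). That puts its earliest start at hour 15; it finishes at 15 + 2 = hour 17.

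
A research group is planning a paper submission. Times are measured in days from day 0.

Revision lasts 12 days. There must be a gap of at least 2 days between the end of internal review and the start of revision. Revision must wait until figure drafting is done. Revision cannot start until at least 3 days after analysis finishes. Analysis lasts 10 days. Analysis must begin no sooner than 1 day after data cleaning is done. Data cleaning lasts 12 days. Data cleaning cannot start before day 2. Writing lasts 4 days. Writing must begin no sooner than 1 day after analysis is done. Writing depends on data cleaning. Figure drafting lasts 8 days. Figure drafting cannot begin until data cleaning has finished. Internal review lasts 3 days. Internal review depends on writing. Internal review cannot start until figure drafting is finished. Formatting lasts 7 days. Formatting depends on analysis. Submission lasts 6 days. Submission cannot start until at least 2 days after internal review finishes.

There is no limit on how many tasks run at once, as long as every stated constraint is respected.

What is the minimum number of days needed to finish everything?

47

Data cleaning cannot begin until its own release at day 2. It runs from day 2 to 2 + 12 = day 14.
Figure drafting cannot begin until data cleaning (finishes day 14). It runs from day 14 to 14 + 8 = day 22.
Analysis cannot begin until data cleaning (finishes day 14, plus 1-day gap → day 15). It runs from day 15 to 15 + 10 = day 25.
Formatting waits on analysis (finishes day 25), so it starts at day 25 and finishes at 25 + 7 = day 32.
For writing: analysis (finishes day 25, plus 1-day gap → day 26); data cleaning (finishes day 14). Taking the maximum gives a start of day 26, and it finishes at 26 + 4 = day 30.
Internal review cannot start until writing (finishes day 30); figure drafting (finishes day 22). The controlling bound is day 30, so internal review finishes at 30 + 3 = day 33.
Submission cannot begin until internal review (finishes day 33, plus 2-day gap → day 35). It runs from day 35 to 35 + 6 = day 41.
Revision has to wait for internal review (finishes day 33, plus 2-day gap → day 35); figure drafting (finishes day 22); analysis (finishes day 25, plus 3-day gap → day 28). The latest of these is day 35, so revision runs day 35 to 35 + 12 = day 47.
All tasks are finished once the last one completes. Finish times: Data cleaning at 14, Analysis at 25, Figure drafting at 22, Writing at 30, Internal review at 33, Revision at 47, Formatting at 32, Submission at 41. The latest is day 47.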